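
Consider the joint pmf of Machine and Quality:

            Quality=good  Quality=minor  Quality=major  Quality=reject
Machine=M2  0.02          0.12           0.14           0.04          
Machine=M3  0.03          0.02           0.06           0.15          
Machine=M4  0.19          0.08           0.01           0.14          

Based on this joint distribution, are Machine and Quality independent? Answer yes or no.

P(Machine=M4) = 0.42 and P(Quality=good) = 0.24, so their product is 0.1008, but P(Machine=M4, Quality=good) = 0.19. Since these differ, Machine and Quality are not independent.

no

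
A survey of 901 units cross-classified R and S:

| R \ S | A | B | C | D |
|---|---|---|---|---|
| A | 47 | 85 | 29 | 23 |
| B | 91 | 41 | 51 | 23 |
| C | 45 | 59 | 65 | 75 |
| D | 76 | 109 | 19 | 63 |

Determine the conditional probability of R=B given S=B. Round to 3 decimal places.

Total with S=B: 85 + 41 + 59 + 109 = 294.
P(R=B | S=B) = 41/294 = 0.139.

0.139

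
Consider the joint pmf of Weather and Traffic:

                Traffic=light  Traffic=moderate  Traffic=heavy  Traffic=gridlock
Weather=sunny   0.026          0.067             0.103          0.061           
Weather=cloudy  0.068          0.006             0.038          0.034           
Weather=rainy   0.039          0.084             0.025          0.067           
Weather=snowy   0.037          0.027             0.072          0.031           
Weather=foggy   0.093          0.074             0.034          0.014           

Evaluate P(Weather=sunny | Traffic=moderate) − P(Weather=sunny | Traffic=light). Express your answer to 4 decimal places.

P(Traffic=moderate) = 0.067 + 0.006 + 0.084 + 0.027 + 0.074 = 0.258; P(Weather=sunny | Traffic=moderate) = 0.067/0.258 = 0.25969.
P(Traffic=light) = 0.026 + 0.068 + 0.039 + 0.037 + 0.093 = 0.263; P(Weather=sunny | Traffic=light) = 0.026/0.263 = 0.09886.
Difference = 0.1608.

0.1608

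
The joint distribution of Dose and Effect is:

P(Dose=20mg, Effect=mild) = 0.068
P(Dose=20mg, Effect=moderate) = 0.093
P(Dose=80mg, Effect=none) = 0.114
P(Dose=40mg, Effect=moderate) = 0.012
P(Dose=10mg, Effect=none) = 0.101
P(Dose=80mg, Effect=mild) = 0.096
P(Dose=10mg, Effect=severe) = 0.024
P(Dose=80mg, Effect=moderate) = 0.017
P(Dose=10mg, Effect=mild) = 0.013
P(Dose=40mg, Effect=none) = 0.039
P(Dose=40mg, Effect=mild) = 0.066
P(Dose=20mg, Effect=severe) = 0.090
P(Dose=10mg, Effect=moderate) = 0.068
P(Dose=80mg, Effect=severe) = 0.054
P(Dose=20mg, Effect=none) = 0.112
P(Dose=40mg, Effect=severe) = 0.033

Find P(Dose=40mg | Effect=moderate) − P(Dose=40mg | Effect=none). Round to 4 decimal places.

P(Effect=moderate) = 0.068 + 0.093 + 0.012 + 0.017 = 0.190; P(Dose=40mg | Effect=moderate) = 0.012/0.190 = 0.06316.
P(Effect=none) = 0.101 + 0.112 + 0.039 + 0.114 = 0.366; P(Dose=40mg | Effect=none) = 0.039/0.366 = 0.10656.
Difference = -0.0434.

-0.0434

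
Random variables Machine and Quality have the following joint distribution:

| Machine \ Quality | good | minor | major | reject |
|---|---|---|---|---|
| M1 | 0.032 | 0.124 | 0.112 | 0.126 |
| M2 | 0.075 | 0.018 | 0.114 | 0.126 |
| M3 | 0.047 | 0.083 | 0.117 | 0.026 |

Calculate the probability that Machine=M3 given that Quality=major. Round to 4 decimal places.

0.3411

P(Quality=major) = 0.112 + 0.114 + 0.117 = 0.343.
P(Machine=M3 | Quality=major) = 0.117/0.343 = 0.3411.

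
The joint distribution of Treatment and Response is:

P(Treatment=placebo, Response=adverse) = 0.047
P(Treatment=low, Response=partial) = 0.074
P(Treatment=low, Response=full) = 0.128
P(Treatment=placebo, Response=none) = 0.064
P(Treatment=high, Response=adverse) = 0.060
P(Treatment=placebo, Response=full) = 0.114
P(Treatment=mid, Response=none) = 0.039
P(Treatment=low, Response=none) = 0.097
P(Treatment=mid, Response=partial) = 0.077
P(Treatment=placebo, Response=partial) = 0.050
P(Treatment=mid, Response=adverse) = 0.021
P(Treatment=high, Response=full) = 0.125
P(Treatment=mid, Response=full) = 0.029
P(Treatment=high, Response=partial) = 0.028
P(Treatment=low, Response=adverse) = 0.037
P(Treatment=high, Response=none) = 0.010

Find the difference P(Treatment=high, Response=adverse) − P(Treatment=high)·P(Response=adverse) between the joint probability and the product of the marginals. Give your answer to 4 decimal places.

0.0232

P(Treatment=high) = 0.010 + 0.028 + 0.125 + 0.060 = 0.223.
P(Response=adverse) = 0.047 + 0.037 + 0.021 + 0.060 = 0.165.
P(Treatment=high, Response=adverse) − P(Treatment=high)P(Response=adverse) = 0.060 − 0.223×0.165 = 0.0232.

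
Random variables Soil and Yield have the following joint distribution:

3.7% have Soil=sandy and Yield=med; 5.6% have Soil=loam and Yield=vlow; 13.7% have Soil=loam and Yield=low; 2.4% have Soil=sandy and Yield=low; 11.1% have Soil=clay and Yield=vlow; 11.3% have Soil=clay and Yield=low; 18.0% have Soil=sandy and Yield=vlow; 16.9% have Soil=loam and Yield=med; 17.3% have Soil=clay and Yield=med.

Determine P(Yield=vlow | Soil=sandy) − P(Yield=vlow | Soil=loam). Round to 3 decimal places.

0.592

P(Soil=sandy) = 0.180 + 0.024 + 0.037 = 0.241; P(Yield=vlow | Soil=sandy) = 0.180/0.241 = 0.7469.
P(Soil=loam) = 0.056 + 0.137 + 0.169 = 0.362; P(Yield=vlow | Soil=loam) = 0.056/0.362 = 0.1547.
Difference = 0.592.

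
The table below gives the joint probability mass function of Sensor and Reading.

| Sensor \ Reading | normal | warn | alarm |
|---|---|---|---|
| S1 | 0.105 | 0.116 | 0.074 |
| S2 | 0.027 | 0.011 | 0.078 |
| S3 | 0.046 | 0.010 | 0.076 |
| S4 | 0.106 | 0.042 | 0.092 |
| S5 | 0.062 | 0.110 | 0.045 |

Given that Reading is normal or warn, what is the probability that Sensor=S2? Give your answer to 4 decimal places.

0.0598

P(Reading=normal) = 0.105 + 0.027 + 0.046 + 0.106 + 0.062 = 0.346.
P(Reading=warn) = 0.116 + 0.011 + 0.010 + 0.042 + 0.110 = 0.289.
P(Reading ∈ {normal, warn}) = 0.346 + 0.289 = 0.635; P(Sensor=S2, Reading ∈ {normal, warn}) = 0.027 + 0.011 = 0.038.
P(Sensor=S2 | Reading ∈ {normal, warn}) = 0.038/0.635 = 0.0598.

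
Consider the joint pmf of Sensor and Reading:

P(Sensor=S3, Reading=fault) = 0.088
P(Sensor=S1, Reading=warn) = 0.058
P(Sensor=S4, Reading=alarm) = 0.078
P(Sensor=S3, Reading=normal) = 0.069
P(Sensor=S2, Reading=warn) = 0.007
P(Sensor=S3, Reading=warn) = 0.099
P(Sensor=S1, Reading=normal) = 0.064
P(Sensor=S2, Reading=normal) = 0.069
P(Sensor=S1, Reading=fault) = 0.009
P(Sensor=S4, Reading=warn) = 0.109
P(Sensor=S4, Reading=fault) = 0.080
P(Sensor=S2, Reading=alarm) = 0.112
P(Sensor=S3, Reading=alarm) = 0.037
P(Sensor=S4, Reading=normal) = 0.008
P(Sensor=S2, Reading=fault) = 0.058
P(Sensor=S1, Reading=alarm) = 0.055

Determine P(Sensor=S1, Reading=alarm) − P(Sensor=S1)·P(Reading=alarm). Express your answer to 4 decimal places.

P(Sensor=S1) = 0.064 + 0.058 + 0.055 + 0.009 = 0.186.
P(Reading=alarm) = 0.055 + 0.112 + 0.037 + 0.078 = 0.282.
P(Sensor=S1, Reading=alarm) − P(Sensor=S1)P(Reading=alarm) = 0.055 − 0.186×0.282 = 0.0025.

0.0025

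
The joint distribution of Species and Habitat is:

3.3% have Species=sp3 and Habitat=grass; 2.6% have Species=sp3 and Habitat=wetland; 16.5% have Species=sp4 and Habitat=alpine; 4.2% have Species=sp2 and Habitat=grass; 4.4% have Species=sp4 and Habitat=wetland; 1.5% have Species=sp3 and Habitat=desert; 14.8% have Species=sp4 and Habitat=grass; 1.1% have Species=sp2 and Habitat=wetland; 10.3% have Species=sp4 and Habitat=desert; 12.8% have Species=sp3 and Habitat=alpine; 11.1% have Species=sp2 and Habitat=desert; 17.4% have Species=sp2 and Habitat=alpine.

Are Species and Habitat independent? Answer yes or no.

no

P(Species=sp4) = 0.460 and P(Habitat=alpine) = 0.467, so their product is 0.21482, but P(Species=sp4, Habitat=alpine) = 0.165. Since these differ, Species and Habitat are not independent.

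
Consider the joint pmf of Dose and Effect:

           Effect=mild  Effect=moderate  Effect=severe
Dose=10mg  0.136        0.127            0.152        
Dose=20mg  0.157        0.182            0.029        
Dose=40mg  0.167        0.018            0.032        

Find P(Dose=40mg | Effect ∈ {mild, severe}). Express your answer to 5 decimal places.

0.29569

P(Effect=mild) = 0.136 + 0.157 + 0.167 = 0.460.
P(Effect=severe) = 0.152 + 0.029 + 0.032 = 0.213.
P(Effect ∈ {mild, severe}) = 0.460 + 0.213 = 0.673; P(Dose=40mg, Effect ∈ {mild, severe}) = 0.167 + 0.032 = 0.199.
P(Dose=40mg | Effect ∈ {mild, severe}) = 0.199/0.673 = 0.29569.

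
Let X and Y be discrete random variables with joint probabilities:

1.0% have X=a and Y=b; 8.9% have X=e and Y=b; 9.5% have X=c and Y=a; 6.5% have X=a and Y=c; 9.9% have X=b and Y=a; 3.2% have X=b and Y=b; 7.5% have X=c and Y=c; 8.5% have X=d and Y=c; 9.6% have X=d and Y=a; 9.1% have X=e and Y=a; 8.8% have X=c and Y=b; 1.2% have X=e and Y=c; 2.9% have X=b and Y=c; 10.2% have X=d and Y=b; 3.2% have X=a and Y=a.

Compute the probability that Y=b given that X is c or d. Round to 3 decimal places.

P(X=c) = 0.095 + 0.088 + 0.075 = 0.258.
P(X=d) = 0.096 + 0.102 + 0.085 = 0.283.
P(X ∈ {c, d}) = 0.258 + 0.283 = 0.541; P(Y=b, X ∈ {c, d}) = 0.088 + 0.102 = 0.190.
P(Y=b | X ∈ {c, d}) = 0.190/0.541 = 0.351.

0.351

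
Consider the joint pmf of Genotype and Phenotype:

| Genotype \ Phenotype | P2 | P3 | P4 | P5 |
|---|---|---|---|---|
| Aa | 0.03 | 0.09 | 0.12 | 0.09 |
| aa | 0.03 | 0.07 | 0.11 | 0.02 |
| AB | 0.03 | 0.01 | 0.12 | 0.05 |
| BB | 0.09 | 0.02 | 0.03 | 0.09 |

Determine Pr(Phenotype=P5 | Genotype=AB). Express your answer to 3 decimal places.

P(Genotype=AB) = 0.03 + 0.01 + 0.12 + 0.05 = 0.21.
P(Phenotype=P5 | Genotype=AB) = 0.05/0.21 = 0.238.

0.238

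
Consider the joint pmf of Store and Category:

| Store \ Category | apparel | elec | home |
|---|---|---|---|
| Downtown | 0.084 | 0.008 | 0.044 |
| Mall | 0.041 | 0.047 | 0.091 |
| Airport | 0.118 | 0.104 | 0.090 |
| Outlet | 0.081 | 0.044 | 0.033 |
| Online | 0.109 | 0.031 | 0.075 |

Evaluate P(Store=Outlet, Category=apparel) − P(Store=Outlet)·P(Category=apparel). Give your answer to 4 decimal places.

0.0126

P(Store=Outlet) = 0.081 + 0.044 + 0.033 = 0.158.
P(Category=apparel) = 0.084 + 0.041 + 0.118 + 0.081 + 0.109 = 0.433.
P(Store=Outlet, Category=apparel) − P(Store=Outlet)P(Category=apparel) = 0.081 − 0.158×0.433 = 0.0126.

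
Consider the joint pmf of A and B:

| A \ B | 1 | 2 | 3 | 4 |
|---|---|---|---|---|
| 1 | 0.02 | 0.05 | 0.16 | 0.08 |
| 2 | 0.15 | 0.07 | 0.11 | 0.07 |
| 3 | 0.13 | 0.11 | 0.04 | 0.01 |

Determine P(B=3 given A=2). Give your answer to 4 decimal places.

P(A=2) = 0.15 + 0.07 + 0.11 + 0.07 = 0.40.
P(B=3 | A=2) = 0.11/0.40 = 0.2750.

0.2750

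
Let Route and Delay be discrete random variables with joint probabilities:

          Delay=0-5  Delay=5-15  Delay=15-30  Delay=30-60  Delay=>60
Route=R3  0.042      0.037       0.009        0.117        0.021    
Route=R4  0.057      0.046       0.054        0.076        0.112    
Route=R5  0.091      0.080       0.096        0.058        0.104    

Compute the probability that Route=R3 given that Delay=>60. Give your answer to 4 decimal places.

0.0886

P(Delay=>60) = 0.021 + 0.112 + 0.104 = 0.237.
P(Route=R3 | Delay=>60) = 0.021/0.237 = 0.0886.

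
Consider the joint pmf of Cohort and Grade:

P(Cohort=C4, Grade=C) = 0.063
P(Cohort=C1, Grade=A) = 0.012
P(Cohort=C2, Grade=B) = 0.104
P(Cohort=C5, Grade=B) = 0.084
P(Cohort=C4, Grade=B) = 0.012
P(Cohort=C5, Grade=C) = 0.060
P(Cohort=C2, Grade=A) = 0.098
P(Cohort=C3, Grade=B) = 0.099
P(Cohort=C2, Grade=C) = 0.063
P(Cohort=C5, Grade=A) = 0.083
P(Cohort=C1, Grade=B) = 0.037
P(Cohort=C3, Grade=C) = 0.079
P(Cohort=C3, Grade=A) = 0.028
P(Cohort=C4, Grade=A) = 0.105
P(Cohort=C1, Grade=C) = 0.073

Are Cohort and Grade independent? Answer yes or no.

no

P(Cohort=C4) = 0.180 and P(Grade=B) = 0.336, so their product is 0.06048, but P(Cohort=C4, Grade=B) = 0.012. Since these differ, Cohort and Grade are not independent.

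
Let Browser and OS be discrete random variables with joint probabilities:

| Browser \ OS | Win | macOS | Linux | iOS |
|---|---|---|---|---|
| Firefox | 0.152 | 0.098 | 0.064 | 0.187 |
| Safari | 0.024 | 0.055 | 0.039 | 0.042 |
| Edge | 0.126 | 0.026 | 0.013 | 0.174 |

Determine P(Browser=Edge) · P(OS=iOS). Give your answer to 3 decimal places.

0.137

P(Browser=Edge) = 0.126 + 0.026 + 0.013 + 0.174 = 0.339.
P(OS=iOS) = 0.187 + 0.042 + 0.174 = 0.403.
Product: 0.339 × 0.403 = 0.137.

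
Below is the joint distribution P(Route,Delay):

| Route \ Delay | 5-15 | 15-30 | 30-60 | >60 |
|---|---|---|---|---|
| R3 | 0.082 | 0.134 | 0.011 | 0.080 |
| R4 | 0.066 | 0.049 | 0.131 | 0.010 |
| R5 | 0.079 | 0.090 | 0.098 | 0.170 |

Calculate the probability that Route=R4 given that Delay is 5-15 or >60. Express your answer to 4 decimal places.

0.1561

P(Delay=5-15) = 0.082 + 0.066 + 0.079 = 0.227.
P(Delay=>60) = 0.080 + 0.010 + 0.170 = 0.260.
P(Delay ∈ {5-15, >60}) = 0.227 + 0.260 = 0.487; P(Route=R4, Delay ∈ {5-15, >60}) = 0.066 + 0.010 = 0.076.
P(Route=R4 | Delay ∈ {5-15, >60}) = 0.076/0.487 = 0.1561.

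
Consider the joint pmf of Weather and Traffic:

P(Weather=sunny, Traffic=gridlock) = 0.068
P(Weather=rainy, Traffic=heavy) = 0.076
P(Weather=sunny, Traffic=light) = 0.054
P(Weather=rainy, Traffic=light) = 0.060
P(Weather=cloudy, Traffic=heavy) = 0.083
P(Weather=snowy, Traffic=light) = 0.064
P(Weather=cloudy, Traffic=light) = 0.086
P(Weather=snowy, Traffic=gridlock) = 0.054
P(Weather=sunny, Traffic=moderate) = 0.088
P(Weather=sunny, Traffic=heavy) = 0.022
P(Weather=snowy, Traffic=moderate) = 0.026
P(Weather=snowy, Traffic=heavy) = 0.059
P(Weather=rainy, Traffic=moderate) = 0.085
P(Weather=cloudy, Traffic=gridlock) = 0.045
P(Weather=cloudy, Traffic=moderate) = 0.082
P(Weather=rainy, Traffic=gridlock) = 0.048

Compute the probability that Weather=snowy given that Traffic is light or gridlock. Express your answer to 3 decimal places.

P(Traffic=light) = 0.054 + 0.086 + 0.060 + 0.064 = 0.264.
P(Traffic=gridlock) = 0.068 + 0.045 + 0.048 + 0.054 = 0.215.
P(Traffic ∈ {light, gridlock}) = 0.264 + 0.215 = 0.479; P(Weather=snowy, Traffic ∈ {light, gridlock}) = 0.064 + 0.054 = 0.118.
P(Weather=snowy | Traffic ∈ {light, gridlock}) = 0.118/0.479 = 0.246.

0.246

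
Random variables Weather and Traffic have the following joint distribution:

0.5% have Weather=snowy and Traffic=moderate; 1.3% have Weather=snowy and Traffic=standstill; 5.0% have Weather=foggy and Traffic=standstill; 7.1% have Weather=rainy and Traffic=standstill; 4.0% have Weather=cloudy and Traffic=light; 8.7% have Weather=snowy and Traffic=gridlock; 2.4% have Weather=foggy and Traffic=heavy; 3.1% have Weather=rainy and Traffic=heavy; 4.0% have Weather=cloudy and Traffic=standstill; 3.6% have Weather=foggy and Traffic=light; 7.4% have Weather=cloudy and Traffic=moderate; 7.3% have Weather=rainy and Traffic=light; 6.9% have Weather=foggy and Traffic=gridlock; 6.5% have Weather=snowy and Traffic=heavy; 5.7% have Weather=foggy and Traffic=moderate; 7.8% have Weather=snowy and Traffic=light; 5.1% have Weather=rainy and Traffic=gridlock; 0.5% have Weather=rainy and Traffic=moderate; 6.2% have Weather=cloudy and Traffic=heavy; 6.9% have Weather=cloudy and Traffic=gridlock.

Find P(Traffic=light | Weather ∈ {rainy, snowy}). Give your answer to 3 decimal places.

0.315

P(Weather=rainy) = 0.073 + 0.005 + 0.031 + 0.051 + 0.071 = 0.231.
P(Weather=snowy) = 0.078 + 0.005 + 0.065 + 0.087 + 0.013 = 0.248.
P(Weather ∈ {rainy, snowy}) = 0.231 + 0.248 = 0.479; P(Traffic=light, Weather ∈ {rainy, snowy}) = 0.073 + 0.078 = 0.151.
P(Traffic=light | Weather ∈ {rainy, snowy}) = 0.151/0.479 = 0.315.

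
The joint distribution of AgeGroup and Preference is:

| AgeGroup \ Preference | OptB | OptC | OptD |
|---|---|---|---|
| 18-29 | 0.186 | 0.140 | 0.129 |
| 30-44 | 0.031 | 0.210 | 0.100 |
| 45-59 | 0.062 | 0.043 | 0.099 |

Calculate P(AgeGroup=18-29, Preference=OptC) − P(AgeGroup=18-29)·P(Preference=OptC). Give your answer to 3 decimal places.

P(AgeGroup=18-29) = 0.186 + 0.140 + 0.129 = 0.455.
P(Preference=OptC) = 0.140 + 0.210 + 0.043 = 0.393.
P(AgeGroup=18-29, Preference=OptC) − P(AgeGroup=18-29)P(Preference=OptC) = 0.140 − 0.455×0.393 = -0.039.

-0.039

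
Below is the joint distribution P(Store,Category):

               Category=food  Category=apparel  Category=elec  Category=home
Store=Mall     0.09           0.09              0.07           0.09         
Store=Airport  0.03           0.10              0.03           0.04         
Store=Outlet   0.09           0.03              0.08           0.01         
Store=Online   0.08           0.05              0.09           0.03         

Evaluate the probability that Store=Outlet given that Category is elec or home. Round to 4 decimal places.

0.2045

P(Category=elec) = 0.07 + 0.03 + 0.08 + 0.09 = 0.27.
P(Category=home) = 0.09 + 0.04 + 0.01 + 0.03 = 0.17.
P(Category ∈ {elec, home}) = 0.27 + 0.17 = 0.44; P(Store=Outlet, Category ∈ {elec, home}) = 0.08 + 0.01 = 0.09.
P(Store=Outlet | Category ∈ {elec, home}) = 0.09/0.44 = 0.2045.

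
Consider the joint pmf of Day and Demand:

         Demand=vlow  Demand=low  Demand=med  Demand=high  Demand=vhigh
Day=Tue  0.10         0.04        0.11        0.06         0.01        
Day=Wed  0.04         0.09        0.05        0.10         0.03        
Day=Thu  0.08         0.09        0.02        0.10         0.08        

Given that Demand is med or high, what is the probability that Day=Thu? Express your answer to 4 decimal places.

P(Demand=med) = 0.11 + 0.05 + 0.02 = 0.18.
P(Demand=high) = 0.06 + 0.10 + 0.10 = 0.26.
P(Demand ∈ {med, high}) = 0.18 + 0.26 = 0.44; P(Day=Thu, Demand ∈ {med, high}) = 0.02 + 0.10 = 0.12.
P(Day=Thu | Demand ∈ {med, high}) = 0.12/0.44 = 0.2727.

0.2727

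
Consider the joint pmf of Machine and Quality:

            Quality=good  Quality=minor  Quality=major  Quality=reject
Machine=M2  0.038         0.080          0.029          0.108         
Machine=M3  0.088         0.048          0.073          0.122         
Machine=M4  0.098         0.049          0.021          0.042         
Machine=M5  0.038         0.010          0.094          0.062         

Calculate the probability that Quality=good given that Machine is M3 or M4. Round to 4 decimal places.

P(Machine=M3) = 0.088 + 0.048 + 0.073 + 0.122 = 0.331.
P(Machine=M4) = 0.098 + 0.049 + 0.021 + 0.042 = 0.210.
P(Machine ∈ {M3, M4}) = 0.331 + 0.210 = 0.541; P(Quality=good, Machine ∈ {M3, M4}) = 0.088 + 0.098 = 0.186.
P(Quality=good | Machine ∈ {M3, M4}) = 0.186/0.541 = 0.3438.

0.3438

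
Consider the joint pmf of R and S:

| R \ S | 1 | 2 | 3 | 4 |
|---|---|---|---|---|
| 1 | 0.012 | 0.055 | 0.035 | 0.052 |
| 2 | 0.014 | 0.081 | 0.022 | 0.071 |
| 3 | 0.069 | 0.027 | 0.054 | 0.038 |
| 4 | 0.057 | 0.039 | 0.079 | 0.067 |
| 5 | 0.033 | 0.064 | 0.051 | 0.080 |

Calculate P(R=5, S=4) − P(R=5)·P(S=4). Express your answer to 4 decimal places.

P(R=5) = 0.033 + 0.064 + 0.051 + 0.080 = 0.228.
P(S=4) = 0.052 + 0.071 + 0.038 + 0.067 + 0.080 = 0.308.
P(R=5, S=4) − P(R=5)P(S=4) = 0.080 − 0.228×0.308 = 0.0098.

0.0098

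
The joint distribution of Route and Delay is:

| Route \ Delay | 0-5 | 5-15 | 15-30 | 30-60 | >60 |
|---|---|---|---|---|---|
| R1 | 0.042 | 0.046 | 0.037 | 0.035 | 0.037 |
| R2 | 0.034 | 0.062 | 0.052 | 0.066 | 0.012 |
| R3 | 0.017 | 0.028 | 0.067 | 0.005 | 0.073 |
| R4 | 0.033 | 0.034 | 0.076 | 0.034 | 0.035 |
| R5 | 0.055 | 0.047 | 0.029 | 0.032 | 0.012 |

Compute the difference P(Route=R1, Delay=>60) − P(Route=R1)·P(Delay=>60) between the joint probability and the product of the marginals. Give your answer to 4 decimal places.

P(Route=R1) = 0.042 + 0.046 + 0.037 + 0.035 + 0.037 = 0.197.
P(Delay=>60) = 0.037 + 0.012 + 0.073 + 0.035 + 0.012 = 0.169.
P(Route=R1, Delay=>60) − P(Route=R1)P(Delay=>60) = 0.037 − 0.197×0.169 = 0.0037.

0.0037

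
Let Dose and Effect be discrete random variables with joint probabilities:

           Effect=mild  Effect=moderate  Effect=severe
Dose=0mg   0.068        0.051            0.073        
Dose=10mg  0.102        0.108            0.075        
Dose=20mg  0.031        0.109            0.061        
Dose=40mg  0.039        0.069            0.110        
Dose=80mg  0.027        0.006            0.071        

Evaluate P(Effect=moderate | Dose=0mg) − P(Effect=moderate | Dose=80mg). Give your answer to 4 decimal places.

P(Dose=0mg) = 0.068 + 0.051 + 0.073 = 0.192; P(Effect=moderate | Dose=0mg) = 0.051/0.192 = 0.26563.
P(Dose=80mg) = 0.027 + 0.006 + 0.071 = 0.104; P(Effect=moderate | Dose=80mg) = 0.006/0.104 = 0.05769.
Difference = 0.2079.

0.2079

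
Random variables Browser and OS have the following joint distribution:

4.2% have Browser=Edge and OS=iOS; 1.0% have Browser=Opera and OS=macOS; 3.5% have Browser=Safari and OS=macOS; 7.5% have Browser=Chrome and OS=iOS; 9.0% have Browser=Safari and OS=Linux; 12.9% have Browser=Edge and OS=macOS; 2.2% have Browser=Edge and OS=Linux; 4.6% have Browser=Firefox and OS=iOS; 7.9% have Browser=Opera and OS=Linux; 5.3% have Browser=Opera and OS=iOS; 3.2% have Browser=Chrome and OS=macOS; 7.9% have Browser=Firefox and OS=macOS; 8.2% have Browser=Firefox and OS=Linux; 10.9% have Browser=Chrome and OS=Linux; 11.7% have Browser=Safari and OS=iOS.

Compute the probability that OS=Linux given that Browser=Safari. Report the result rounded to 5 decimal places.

0.37190

P(Browser=Safari) = 0.035 + 0.090 + 0.117 = 0.242.
P(OS=Linux | Browser=Safari) = 0.090/0.242 = 0.37190.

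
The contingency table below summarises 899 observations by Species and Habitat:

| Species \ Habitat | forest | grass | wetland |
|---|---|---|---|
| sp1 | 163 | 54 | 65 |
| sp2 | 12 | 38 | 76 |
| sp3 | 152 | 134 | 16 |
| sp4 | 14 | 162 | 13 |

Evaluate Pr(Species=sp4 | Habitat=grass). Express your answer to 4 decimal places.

Total with Habitat=grass: 54 + 38 + 134 + 162 = 388.
P(Species=sp4 | Habitat=grass) = 162/388 = 0.4175.

0.4175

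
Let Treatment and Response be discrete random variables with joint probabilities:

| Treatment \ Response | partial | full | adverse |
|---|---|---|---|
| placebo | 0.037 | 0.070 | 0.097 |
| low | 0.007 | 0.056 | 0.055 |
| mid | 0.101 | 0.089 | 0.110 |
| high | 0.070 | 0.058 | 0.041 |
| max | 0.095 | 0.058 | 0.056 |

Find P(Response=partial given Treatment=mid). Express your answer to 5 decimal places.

0.33667

P(Treatment=mid) = 0.101 + 0.089 + 0.110 = 0.300.
P(Response=partial | Treatment=mid) = 0.101/0.300 = 0.33667.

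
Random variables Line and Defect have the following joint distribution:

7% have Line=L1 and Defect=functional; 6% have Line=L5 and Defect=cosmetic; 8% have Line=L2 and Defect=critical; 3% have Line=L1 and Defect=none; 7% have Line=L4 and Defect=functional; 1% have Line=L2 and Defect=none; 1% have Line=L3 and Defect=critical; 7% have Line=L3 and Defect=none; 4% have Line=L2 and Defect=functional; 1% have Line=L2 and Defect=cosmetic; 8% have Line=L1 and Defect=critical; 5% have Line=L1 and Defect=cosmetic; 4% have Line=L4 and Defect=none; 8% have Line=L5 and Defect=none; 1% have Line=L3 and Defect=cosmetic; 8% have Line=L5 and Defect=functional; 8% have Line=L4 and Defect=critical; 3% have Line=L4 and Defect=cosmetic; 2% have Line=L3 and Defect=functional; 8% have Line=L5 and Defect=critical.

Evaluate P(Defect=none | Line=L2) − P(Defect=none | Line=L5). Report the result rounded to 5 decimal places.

P(Line=L2) = 0.01 + 0.01 + 0.04 + 0.08 = 0.14; P(Defect=none | Line=L2) = 0.01/0.14 = 0.071429.
P(Line=L5) = 0.08 + 0.06 + 0.08 + 0.08 = 0.30; P(Defect=none | Line=L5) = 0.08/0.30 = 0.266667.
Difference = -0.19524.

-0.19524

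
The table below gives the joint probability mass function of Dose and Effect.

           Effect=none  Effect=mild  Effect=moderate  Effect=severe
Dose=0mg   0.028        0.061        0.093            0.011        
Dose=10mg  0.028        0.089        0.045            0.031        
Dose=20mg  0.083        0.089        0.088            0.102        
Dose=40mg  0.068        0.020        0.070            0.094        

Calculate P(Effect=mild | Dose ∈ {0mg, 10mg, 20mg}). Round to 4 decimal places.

P(Dose=0mg) = 0.028 + 0.061 + 0.093 + 0.011 = 0.193.
P(Dose=10mg) = 0.028 + 0.089 + 0.045 + 0.031 = 0.193.
P(Dose=20mg) = 0.083 + 0.089 + 0.088 + 0.102 = 0.362.
P(Dose ∈ {0mg, 10mg, 20mg}) = 0.193 + 0.193 + 0.362 = 0.748; P(Effect=mild, Dose ∈ {0mg, 10mg, 20mg}) = 0.061 + 0.089 + 0.089 = 0.239.
P(Effect=mild | Dose ∈ {0mg, 10mg, 20mg}) = 0.239/0.748 = 0.3195.

0.3195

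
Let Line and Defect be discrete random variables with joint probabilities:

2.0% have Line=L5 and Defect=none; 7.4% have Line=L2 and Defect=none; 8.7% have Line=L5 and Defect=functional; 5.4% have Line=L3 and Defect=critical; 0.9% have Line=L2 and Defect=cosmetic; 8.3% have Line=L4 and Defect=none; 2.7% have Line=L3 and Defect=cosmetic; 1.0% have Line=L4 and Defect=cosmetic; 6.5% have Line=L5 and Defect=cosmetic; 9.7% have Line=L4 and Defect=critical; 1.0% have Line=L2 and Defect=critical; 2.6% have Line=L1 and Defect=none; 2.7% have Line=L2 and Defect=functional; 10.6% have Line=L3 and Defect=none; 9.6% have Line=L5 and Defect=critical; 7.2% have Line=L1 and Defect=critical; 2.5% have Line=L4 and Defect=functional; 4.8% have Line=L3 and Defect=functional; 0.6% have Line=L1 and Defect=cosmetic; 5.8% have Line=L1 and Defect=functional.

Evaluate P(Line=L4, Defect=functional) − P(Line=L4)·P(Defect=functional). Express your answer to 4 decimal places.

P(Line=L4) = 0.083 + 0.010 + 0.025 + 0.097 = 0.215.
P(Defect=functional) = 0.058 + 0.027 + 0.048 + 0.025 + 0.087 = 0.245.
P(Line=L4, Defect=functional) − P(Line=L4)P(Defect=functional) = 0.025 − 0.215×0.245 = -0.0277.

-0.0277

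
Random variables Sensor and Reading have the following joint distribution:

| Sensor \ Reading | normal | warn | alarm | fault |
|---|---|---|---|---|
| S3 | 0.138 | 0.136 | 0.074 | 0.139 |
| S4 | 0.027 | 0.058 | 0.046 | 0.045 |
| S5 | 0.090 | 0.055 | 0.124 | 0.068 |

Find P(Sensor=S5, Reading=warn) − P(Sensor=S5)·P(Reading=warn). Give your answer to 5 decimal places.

P(Sensor=S5) = 0.090 + 0.055 + 0.124 + 0.068 = 0.337.
P(Reading=warn) = 0.136 + 0.058 + 0.055 = 0.249.
P(Sensor=S5, Reading=warn) − P(Sensor=S5)P(Reading=warn) = 0.055 − 0.337×0.249 = -0.02891.

-0.02891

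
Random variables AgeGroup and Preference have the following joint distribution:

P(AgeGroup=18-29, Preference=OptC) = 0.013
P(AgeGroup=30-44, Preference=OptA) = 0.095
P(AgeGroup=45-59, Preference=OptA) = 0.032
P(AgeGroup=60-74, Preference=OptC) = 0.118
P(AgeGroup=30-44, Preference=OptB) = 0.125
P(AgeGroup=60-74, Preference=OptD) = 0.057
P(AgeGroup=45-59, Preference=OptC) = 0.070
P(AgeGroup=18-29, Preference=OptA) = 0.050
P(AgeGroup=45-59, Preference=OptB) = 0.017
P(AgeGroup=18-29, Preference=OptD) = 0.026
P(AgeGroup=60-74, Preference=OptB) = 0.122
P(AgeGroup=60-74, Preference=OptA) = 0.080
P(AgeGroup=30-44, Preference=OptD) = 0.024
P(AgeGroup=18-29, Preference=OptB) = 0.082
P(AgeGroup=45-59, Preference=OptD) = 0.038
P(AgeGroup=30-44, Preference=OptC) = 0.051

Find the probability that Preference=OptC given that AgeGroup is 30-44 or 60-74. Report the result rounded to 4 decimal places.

0.2515

P(AgeGroup=30-44) = 0.095 + 0.125 + 0.051 + 0.024 = 0.295.
P(AgeGroup=60-74) = 0.080 + 0.122 + 0.118 + 0.057 = 0.377.
P(AgeGroup ∈ {30-44, 60-74}) = 0.295 + 0.377 = 0.672; P(Preference=OptC, AgeGroup ∈ {30-44, 60-74}) = 0.051 + 0.118 = 0.169.
P(Preference=OptC | AgeGroup ∈ {30-44, 60-74}) = 0.169/0.672 = 0.2515.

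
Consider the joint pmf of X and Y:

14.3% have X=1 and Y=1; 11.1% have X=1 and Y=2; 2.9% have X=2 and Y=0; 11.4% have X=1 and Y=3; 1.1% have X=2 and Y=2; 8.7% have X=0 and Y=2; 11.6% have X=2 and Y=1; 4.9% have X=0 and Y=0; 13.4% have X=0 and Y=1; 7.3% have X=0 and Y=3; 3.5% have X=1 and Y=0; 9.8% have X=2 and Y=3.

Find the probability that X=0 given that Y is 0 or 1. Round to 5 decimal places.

P(Y=0) = 0.049 + 0.035 + 0.029 = 0.113.
P(Y=1) = 0.134 + 0.143 + 0.116 = 0.393.
P(Y ∈ {0, 1}) = 0.113 + 0.393 = 0.506; P(X=0, Y ∈ {0, 1}) = 0.049 + 0.134 = 0.183.
P(X=0 | Y ∈ {0, 1}) = 0.183/0.506 = 0.36166.

0.36166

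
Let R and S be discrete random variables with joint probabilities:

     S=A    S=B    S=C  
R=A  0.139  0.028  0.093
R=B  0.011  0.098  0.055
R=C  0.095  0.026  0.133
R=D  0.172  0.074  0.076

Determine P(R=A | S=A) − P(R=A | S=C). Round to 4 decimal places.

P(S=A) = 0.139 + 0.011 + 0.095 + 0.172 = 0.417; P(R=A | S=A) = 0.139/0.417 = 0.33333.
P(S=C) = 0.093 + 0.055 + 0.133 + 0.076 = 0.357; P(R=A | S=C) = 0.093/0.357 = 0.26050.
Difference = 0.0728.

0.0728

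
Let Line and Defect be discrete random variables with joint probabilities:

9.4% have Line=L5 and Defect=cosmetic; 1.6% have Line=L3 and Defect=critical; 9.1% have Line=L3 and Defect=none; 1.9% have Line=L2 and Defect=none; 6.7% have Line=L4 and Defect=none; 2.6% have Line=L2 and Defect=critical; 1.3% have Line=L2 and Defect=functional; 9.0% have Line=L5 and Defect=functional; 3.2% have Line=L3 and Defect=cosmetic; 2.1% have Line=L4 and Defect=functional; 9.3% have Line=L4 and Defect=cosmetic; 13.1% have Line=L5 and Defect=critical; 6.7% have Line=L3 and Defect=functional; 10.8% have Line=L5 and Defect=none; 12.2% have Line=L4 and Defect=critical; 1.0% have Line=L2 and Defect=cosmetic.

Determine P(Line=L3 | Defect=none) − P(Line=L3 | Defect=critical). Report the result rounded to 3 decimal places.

P(Defect=none) = 0.019 + 0.091 + 0.067 + 0.108 = 0.285; P(Line=L3 | Defect=none) = 0.091/0.285 = 0.3193.
P(Defect=critical) = 0.026 + 0.016 + 0.122 + 0.131 = 0.295; P(Line=L3 | Defect=critical) = 0.016/0.295 = 0.0542.
Difference = 0.265.

0.265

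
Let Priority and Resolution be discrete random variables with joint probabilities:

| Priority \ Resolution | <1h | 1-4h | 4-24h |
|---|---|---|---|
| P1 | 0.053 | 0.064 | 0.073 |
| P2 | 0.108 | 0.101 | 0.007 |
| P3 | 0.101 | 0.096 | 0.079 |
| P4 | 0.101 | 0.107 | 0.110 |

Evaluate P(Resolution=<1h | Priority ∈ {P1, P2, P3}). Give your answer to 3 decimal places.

P(Priority=P1) = 0.053 + 0.064 + 0.073 = 0.190.
P(Priority=P2) = 0.108 + 0.101 + 0.007 = 0.216.
P(Priority=P3) = 0.101 + 0.096 + 0.079 = 0.276.
P(Priority ∈ {P1, P2, P3}) = 0.190 + 0.216 + 0.276 = 0.682; P(Resolution=<1h, Priority ∈ {P1, P2, P3}) = 0.053 + 0.108 + 0.101 = 0.262.
P(Resolution=<1h | Priority ∈ {P1, P2, P3}) = 0.262/0.682 = 0.384.

0.384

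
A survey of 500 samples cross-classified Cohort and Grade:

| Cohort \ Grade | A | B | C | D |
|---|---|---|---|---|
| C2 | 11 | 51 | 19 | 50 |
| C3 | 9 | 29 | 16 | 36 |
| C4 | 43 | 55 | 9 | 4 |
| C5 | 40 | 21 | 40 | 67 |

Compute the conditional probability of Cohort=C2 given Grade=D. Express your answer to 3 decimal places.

Total with Grade=D: 50 + 36 + 4 + 67 = 157.
P(Cohort=C2 | Grade=D) = 50/157 = 0.318.

0.318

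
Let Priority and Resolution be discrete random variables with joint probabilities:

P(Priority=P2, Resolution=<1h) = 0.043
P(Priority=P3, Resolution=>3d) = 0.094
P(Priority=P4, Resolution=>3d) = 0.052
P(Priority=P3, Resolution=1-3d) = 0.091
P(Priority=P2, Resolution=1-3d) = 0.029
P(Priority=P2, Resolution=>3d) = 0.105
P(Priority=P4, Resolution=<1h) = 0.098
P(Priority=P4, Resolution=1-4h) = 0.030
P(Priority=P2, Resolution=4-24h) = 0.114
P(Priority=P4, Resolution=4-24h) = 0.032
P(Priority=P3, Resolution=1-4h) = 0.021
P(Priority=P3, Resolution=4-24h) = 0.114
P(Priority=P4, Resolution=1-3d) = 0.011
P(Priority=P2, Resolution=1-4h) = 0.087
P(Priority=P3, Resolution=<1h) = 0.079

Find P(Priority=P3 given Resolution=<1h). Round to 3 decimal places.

0.359

P(Resolution=<1h) = 0.043 + 0.079 + 0.098 = 0.220.
P(Priority=P3 | Resolution=<1h) = 0.079/0.220 = 0.359.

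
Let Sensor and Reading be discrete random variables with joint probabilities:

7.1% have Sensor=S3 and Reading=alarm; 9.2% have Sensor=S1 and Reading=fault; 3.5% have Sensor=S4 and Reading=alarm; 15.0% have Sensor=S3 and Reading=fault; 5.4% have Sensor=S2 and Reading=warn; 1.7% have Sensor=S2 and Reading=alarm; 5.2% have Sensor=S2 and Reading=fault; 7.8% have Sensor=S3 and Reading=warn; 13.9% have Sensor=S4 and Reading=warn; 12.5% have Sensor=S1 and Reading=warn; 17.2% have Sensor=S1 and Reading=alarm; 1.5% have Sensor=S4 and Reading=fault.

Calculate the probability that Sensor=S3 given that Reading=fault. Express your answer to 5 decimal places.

0.48544

P(Reading=fault) = 0.092 + 0.052 + 0.150 + 0.015 = 0.309.
P(Sensor=S3 | Reading=fault) = 0.150/0.309 = 0.48544.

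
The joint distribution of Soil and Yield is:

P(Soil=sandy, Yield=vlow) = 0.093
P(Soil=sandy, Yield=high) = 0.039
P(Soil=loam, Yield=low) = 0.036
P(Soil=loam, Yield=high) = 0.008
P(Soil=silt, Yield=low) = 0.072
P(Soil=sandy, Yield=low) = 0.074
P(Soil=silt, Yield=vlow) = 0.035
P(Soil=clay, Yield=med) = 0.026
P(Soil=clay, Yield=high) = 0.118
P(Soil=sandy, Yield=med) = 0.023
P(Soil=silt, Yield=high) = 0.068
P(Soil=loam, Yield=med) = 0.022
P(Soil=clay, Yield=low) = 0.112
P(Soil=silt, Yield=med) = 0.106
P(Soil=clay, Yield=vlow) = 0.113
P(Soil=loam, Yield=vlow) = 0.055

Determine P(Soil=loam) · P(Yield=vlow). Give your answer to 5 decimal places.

0.03582

P(Soil=loam) = 0.055 + 0.036 + 0.022 + 0.008 = 0.121.
P(Yield=vlow) = 0.093 + 0.055 + 0.113 + 0.035 = 0.296.
Product: 0.121 × 0.296 = 0.03582.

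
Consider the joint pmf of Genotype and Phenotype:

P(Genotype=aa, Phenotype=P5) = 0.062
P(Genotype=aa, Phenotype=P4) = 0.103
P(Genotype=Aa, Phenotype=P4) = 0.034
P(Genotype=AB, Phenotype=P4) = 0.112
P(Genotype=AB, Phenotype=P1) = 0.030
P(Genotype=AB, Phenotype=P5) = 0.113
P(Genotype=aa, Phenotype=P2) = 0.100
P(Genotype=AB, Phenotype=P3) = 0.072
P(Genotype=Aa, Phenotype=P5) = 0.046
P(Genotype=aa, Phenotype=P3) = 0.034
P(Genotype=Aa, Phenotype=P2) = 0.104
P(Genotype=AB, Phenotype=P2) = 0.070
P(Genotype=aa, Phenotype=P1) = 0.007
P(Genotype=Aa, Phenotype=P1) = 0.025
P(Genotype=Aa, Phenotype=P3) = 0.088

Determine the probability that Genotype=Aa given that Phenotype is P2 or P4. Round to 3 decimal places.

0.264

P(Phenotype=P2) = 0.104 + 0.100 + 0.070 = 0.274.
P(Phenotype=P4) = 0.034 + 0.103 + 0.112 = 0.249.
P(Phenotype ∈ {P2, P4}) = 0.274 + 0.249 = 0.523; P(Genotype=Aa, Phenotype ∈ {P2, P4}) = 0.104 + 0.034 = 0.138.
P(Genotype=Aa | Phenotype ∈ {P2, P4}) = 0.138/0.523 = 0.264.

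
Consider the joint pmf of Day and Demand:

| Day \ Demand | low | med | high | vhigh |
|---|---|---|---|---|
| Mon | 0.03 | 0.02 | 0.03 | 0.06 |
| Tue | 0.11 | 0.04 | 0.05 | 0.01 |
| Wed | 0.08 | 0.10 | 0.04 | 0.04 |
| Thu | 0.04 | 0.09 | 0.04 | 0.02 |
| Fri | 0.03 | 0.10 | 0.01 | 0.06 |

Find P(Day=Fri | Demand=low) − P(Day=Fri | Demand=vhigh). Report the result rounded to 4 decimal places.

-0.2123

P(Demand=low) = 0.03 + 0.11 + 0.08 + 0.04 + 0.03 = 0.29; P(Day=Fri | Demand=low) = 0.03/0.29 = 0.10345.
P(Demand=vhigh) = 0.06 + 0.01 + 0.04 + 0.02 + 0.06 = 0.19; P(Day=Fri | Demand=vhigh) = 0.06/0.19 = 0.31579.
Difference = -0.2123.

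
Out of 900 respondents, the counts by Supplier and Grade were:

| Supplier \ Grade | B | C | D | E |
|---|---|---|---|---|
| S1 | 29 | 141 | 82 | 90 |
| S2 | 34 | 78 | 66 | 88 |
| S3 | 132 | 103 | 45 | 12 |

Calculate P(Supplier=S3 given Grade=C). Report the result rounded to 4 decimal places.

0.3199

Total with Grade=C: 141 + 78 + 103 = 322.
P(Supplier=S3 | Grade=C) = 103/322 = 0.3199.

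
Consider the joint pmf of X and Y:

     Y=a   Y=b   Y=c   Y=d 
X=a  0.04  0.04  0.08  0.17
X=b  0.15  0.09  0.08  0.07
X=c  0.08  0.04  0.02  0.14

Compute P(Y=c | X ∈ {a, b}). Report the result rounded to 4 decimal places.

0.2222

P(X=a) = 0.04 + 0.04 + 0.08 + 0.17 = 0.33.
P(X=b) = 0.15 + 0.09 + 0.08 + 0.07 = 0.39.
P(X ∈ {a, b}) = 0.33 + 0.39 = 0.72; P(Y=c, X ∈ {a, b}) = 0.08 + 0.08 = 0.16.
P(Y=c | X ∈ {a, b}) = 0.16/0.72 = 0.2222.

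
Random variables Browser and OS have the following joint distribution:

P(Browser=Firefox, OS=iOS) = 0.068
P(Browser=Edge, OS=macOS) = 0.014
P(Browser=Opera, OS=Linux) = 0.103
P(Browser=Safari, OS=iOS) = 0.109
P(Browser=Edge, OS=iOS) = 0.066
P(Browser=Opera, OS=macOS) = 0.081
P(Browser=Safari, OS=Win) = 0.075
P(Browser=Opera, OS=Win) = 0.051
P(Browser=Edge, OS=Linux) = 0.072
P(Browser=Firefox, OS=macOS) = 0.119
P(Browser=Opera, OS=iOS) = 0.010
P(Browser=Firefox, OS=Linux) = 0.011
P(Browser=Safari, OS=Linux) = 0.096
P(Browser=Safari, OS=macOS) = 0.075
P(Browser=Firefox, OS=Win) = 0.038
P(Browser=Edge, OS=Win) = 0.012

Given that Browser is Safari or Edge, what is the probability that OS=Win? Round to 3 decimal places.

0.168

P(Browser=Safari) = 0.075 + 0.075 + 0.096 + 0.109 = 0.355.
P(Browser=Edge) = 0.012 + 0.014 + 0.072 + 0.066 = 0.164.
P(Browser ∈ {Safari, Edge}) = 0.355 + 0.164 = 0.519; P(OS=Win, Browser ∈ {Safari, Edge}) = 0.075 + 0.012 = 0.087.
P(OS=Win | Browser ∈ {Safari, Edge}) = 0.087/0.519 = 0.168.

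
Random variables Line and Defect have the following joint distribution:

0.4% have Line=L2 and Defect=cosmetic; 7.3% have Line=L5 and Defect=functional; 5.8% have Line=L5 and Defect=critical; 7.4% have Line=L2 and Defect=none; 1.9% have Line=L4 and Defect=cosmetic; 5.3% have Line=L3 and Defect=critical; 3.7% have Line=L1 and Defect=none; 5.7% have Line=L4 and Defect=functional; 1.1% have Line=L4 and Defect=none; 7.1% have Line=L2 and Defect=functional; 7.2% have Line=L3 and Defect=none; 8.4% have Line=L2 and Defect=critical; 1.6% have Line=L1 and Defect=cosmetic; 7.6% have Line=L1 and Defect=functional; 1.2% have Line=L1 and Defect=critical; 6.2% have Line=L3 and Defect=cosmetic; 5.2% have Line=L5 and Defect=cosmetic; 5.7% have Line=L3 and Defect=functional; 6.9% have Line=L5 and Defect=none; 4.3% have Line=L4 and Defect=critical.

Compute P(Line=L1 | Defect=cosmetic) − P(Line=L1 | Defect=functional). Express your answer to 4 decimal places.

P(Defect=cosmetic) = 0.016 + 0.004 + 0.062 + 0.019 + 0.052 = 0.153; P(Line=L1 | Defect=cosmetic) = 0.016/0.153 = 0.10458.
P(Defect=functional) = 0.076 + 0.071 + 0.057 + 0.057 + 0.073 = 0.334; P(Line=L1 | Defect=functional) = 0.076/0.334 = 0.22754.
Difference = -0.1230.

-0.1230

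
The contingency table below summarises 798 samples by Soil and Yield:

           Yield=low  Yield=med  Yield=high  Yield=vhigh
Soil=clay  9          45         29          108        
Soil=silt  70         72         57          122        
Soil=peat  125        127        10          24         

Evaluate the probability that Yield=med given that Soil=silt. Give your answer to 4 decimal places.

Total with Soil=silt: 70 + 72 + 57 + 122 = 321.
P(Yield=med | Soil=silt) = 72/321 = 0.2243.

0.2243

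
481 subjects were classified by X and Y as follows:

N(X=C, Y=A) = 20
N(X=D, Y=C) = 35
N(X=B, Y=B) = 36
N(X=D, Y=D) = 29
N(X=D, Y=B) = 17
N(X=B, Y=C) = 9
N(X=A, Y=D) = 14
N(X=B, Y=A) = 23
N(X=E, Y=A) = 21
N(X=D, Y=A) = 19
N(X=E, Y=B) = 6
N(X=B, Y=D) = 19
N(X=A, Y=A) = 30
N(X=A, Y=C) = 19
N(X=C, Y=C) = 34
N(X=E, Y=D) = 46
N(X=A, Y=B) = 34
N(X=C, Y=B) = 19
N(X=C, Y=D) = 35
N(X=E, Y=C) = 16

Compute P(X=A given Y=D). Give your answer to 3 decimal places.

0.098

Total with Y=D: 14 + 19 + 35 + 29 + 46 = 143.
P(X=A | Y=D) = 14/143 = 0.098.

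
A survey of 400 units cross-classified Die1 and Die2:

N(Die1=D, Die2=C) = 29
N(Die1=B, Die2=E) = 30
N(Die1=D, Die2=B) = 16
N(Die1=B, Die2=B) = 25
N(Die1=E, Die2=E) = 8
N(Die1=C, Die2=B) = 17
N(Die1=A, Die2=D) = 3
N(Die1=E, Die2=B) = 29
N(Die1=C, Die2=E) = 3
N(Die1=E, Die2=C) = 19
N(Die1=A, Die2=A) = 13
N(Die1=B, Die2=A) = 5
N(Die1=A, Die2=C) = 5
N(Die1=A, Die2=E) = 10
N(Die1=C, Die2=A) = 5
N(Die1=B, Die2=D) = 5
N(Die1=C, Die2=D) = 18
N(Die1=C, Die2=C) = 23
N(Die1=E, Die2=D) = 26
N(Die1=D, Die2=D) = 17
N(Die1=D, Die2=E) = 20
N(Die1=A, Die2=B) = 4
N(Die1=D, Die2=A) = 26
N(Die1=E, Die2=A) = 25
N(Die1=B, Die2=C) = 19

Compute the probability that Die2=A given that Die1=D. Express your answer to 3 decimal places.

Total with Die1=D: 26 + 16 + 29 + 17 + 20 = 108.
P(Die2=A | Die1=D) = 26/108 = 0.241.

0.241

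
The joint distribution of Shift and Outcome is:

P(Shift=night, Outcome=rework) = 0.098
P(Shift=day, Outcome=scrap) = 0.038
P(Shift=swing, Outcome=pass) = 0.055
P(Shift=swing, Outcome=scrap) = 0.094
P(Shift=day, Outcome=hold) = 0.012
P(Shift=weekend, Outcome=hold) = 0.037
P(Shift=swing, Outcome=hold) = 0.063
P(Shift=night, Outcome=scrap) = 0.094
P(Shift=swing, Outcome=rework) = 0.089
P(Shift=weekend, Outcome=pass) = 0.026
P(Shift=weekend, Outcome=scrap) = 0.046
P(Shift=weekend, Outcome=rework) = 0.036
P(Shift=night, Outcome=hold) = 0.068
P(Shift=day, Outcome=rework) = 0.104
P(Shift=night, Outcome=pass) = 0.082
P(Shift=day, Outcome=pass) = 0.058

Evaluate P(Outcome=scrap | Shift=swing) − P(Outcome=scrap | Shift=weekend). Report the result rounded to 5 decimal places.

-0.00495

P(Shift=swing) = 0.055 + 0.089 + 0.094 + 0.063 = 0.301; P(Outcome=scrap | Shift=swing) = 0.094/0.301 = 0.312292.
P(Shift=weekend) = 0.026 + 0.036 + 0.046 + 0.037 = 0.145; P(Outcome=scrap | Shift=weekend) = 0.046/0.145 = 0.317241.
Difference = -0.00495.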